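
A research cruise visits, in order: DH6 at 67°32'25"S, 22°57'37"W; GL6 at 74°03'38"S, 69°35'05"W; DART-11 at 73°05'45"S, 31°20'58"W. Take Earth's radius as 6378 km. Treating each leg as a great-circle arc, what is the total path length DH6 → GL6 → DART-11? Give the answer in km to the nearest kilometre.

DH6: φ = -67.54028°, λ = -22.96028°
GL6: φ = -74.06056°, λ = -69.58472°
DART-11: φ = -73.09583°, λ = -31.34944°
DH6→GL6: c = 0.281391 rad, d = 1794.71 km
GL6→DART-11: c = 0.186128 rad, d = 1187.13 km
Total = 1794.71 + 1187.13 = 2981.84 km

2982 km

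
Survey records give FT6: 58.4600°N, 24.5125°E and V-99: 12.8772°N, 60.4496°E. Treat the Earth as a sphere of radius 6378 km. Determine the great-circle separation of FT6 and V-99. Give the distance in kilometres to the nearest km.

Δφ = -45.5828°,  Δλ = 35.9371°
a = sin²(Δφ/2) + cos φ₁ cos φ₂ sin²(Δλ/2) = 0.198591
c = 2·arcsin(√a) = 0.923769 rad = 52.9281°
d = R·c = 6378 × 0.923769 = 5891.8 km

5892 km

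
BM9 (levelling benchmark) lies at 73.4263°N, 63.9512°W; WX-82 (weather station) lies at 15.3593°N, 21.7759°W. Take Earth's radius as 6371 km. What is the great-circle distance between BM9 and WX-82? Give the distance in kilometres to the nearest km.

6979 km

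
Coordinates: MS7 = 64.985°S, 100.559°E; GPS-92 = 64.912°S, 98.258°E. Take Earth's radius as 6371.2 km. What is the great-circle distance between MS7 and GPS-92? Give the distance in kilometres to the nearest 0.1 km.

108.6 km

Δφ = 0.0730°,  Δλ = -2.3010°
a = sin²(Δφ/2) + cos φ₁ cos φ₂ sin²(Δλ/2) = 0.000073
c = 2·arcsin(√a) = 0.017052 rad = 0.9770°
d = R·c = 6371.2 × 0.017052 = 108.6 km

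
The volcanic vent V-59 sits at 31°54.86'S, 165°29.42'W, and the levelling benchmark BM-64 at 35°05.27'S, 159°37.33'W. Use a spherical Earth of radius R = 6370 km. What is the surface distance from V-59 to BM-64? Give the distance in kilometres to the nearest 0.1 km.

V-59: φ = -31.91433°, λ = -165.49033°
BM-64: φ = -35.08783°, λ = -159.62217°
Δφ = -3.1735°,  Δλ = 5.8682°
a = sin²(Δφ/2) + cos φ₁ cos φ₂ sin²(Δλ/2) = 0.002587
c = 2·arcsin(√a) = 0.101762 rad = 5.8305°
d = R·c = 6370 × 0.101762 = 648.2 km

648.2 km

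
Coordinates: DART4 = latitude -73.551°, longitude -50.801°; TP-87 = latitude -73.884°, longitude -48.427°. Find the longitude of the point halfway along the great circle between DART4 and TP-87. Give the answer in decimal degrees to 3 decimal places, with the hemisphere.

Bx = cos φ₂ cos Δλ = 0.277345,  By = cos φ₂ sin Δλ = 0.011498
φₘ = atan2(sin φ₁ + sin φ₂, √((cos φ₁ + Bx)² + By²)) = -73.72081°
λₘ = λ₁ + atan2(By, cos φ₁ + Bx) = -49.62581°

49.626°W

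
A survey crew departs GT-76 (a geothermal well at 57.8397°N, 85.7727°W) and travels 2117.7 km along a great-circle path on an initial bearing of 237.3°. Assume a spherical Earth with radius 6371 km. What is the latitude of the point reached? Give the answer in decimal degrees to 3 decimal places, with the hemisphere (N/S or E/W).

δ = d/R = 2117.7/6371 = 0.332397 rad
φ₂ = arcsin(sin φ₁ cos δ + cos φ₁ sin δ cos θ)
   = arcsin(0.84656·0.94526 + 0.53229·0.32631·-0.54024) = 44.94186°
λ₂ = λ₁ + atan2(sin θ sin δ cos φ₁, cos δ − sin φ₁ sin φ₂) = -108.59906°

44.942°N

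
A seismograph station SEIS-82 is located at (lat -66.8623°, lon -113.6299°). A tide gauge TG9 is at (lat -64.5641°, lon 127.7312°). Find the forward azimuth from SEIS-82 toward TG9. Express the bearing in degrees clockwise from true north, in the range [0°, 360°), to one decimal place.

214.7°

Δλ = -118.6389°
y = sin Δλ · cos φ₂ = -0.376955
x = cos φ₁ sin φ₂ − sin φ₁ cos φ₂ cos Δλ = -0.544149
θ = atan2(y, x) = -145.2880° → 214.7120° (mod 360°)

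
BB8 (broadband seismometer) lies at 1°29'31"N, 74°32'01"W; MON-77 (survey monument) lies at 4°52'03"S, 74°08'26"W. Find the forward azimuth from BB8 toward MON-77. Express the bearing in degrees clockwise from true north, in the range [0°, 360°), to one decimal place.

176.5°

BB8: φ = +1.49194°, λ = -74.53361°
MON-77: φ = -4.86750°, λ = -74.14056°
Δλ = 0.3931°
y = sin Δλ · cos φ₂ = 0.006835
x = cos φ₁ sin φ₂ − sin φ₁ cos φ₂ cos Δλ = -0.110765
θ = atan2(y, x) = 176.4687° → 176.4687° (mod 360°)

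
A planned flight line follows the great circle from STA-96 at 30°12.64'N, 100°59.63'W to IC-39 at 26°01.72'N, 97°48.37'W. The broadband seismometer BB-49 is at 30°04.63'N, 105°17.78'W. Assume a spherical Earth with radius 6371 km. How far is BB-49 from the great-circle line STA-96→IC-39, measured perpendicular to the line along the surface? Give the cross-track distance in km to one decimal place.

STA-96: φ = +30.21067°, λ = -100.99383°
IC-39: φ = +26.02867°, λ = -97.80617°
BB-49: φ = +30.07717°, λ = -105.29633°
δ₁₃ = central angle STA-96→BB-49 = 0.064976 rad  (haversine)
θ₁₃ = bearing STA-96→BB-49 = 269.027°,  θ₁₂ = bearing STA-96→IC-39 = 145.324°
dₓₜ = R·arcsin(sin δ₁₃ · sin(θ₁₃ − θ₁₂)) = 6371·arcsin(0.06493·sin(123.703°)) = 344.310 km
|dₓₜ| = 344.310 km

344.3 km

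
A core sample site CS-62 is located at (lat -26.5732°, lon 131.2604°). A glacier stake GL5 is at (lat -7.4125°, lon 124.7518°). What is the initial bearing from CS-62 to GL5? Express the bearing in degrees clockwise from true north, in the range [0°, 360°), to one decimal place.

340.9°

Δλ = -6.5086°
y = sin Δλ · cos φ₂ = -0.112405
x = cos φ₁ sin φ₂ − sin φ₁ cos φ₂ cos Δλ = 0.325360
θ = atan2(y, x) = -19.0590° → 340.9410° (mod 360°)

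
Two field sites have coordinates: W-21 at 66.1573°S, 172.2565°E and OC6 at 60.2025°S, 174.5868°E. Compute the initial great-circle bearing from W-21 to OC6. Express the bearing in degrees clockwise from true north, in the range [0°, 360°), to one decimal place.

Δλ = 2.3303°
y = sin Δλ · cos φ₂ = 0.020206
x = cos φ₁ sin φ₂ − sin φ₁ cos φ₂ cos Δλ = 0.103368
θ = atan2(y, x) = 11.0602° → 11.0602° (mod 360°)

11.1°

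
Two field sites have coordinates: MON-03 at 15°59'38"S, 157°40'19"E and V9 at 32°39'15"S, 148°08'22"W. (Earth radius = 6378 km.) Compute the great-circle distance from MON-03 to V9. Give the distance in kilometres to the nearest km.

5735 km

MON-03: φ = -15.99389°, λ = +157.67194°
V9: φ = -32.65417°, λ = -148.13944°
Δφ = -16.6603°,  Δλ = 54.1886°
a = sin²(Δφ/2) + cos φ₁ cos φ₂ sin²(Δλ/2) = 0.188882
c = 2·arcsin(√a) = 0.899200 rad = 51.5204°
d = R·c = 6378 × 0.899200 = 5735.1 km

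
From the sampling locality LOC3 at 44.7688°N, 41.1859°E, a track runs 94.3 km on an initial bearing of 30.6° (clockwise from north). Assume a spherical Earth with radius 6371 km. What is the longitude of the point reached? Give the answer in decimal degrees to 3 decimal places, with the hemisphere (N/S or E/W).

δ = d/R = 94.3/6371 = 0.014801 rad
φ₂ = arcsin(sin φ₁ cos δ + cos φ₁ sin δ cos θ)
   = arcsin(0.70425·0.99989 + 0.70995·0.01480·0.86074) = 45.49712°
λ₂ = λ₁ + atan2(sin θ sin δ cos φ₁, cos δ − sin φ₁ sin φ₂) = 41.80177°

41.802°E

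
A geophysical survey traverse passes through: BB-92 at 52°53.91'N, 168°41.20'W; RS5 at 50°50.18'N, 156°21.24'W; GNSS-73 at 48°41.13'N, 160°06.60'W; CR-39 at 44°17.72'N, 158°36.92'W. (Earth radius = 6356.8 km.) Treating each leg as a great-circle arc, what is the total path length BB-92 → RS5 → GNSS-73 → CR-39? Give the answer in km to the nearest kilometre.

1734 km

BB-92: φ = +52.89850°, λ = -168.68667°
RS5: φ = +50.83633°, λ = -156.35400°
GNSS-73: φ = +48.68550°, λ = -160.11000°
CR-39: φ = +44.29533°, λ = -158.61533°
BB-92→RS5: c = 0.137503 rad, d = 874.08 km
RS5→GNSS-73: c = 0.056577 rad, d = 359.65 km
GNSS-73→CR-39: c = 0.078695 rad, d = 500.25 km
Total = 874.08 + 359.65 + 500.25 = 1733.98 km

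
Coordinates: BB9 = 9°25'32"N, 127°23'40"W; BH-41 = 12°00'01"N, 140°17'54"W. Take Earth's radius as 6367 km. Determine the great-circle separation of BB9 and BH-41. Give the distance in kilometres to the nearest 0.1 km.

1437.5 km

BB9: φ = +9.42556°, λ = -127.39444°
BH-41: φ = +12.00028°, λ = -140.29833°
Δφ = 2.5747°,  Δλ = -12.9039°
a = sin²(Δφ/2) + cos φ₁ cos φ₂ sin²(Δλ/2) = 0.012689
c = 2·arcsin(√a) = 0.225771 rad = 12.9357°
d = R·c = 6367 × 0.225771 = 1437.5 km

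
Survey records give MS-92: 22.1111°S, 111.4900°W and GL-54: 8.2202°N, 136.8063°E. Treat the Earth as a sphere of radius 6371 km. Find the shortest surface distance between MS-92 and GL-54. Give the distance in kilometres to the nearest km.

Δφ = 30.3313°,  Δλ = -111.7037°
a = sin²(Δφ/2) + cos φ₁ cos φ₂ sin²(Δλ/2) = 0.696453
c = 2·arcsin(√a) = 1.974587 rad = 113.1355°
d = R·c = 6371 × 1.974587 = 12580.1 km

12580 km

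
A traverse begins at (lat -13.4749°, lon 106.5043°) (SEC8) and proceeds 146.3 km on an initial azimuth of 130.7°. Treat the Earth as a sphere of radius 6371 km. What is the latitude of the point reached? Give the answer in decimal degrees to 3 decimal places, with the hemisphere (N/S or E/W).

14.331°S

δ = d/R = 146.3/6371 = 0.022963 rad
φ₂ = arcsin(sin φ₁ cos δ + cos φ₁ sin δ cos θ)
   = arcsin(-0.23302·0.99974 + 0.97247·0.02296·-0.65210) = -14.33074°
λ₂ = λ₁ + atan2(sin θ sin δ cos φ₁, cos δ − sin φ₁ sin φ₂) = 107.53378°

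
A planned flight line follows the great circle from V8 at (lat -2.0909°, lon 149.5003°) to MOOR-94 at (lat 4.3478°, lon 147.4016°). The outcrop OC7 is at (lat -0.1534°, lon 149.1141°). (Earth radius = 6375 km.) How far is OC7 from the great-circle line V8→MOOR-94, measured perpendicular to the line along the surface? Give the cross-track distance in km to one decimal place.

25.9 km

δ₁₃ = central angle V8→OC7 = 0.034481 rad  (haversine)
θ₁₃ = bearing V8→OC7 = 348.725°,  θ₁₂ = bearing V8→MOOR-94 = 341.960°
dₓₜ = R·arcsin(sin δ₁₃ · sin(θ₁₃ − θ₁₂)) = 6375·arcsin(0.03447·sin(6.765°)) = 25.889 km
|dₓₜ| = 25.889 km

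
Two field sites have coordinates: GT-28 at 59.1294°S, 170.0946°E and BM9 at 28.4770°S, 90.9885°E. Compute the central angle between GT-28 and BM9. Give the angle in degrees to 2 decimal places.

60.36°

Δφ = 30.6524°,  Δλ = -79.1061°
a = sin²(Δφ/2) + cos φ₁ cos φ₂ sin²(Δλ/2) = 0.252753
c = 2·arcsin(√a) = 1.053543 rad = 60.3636°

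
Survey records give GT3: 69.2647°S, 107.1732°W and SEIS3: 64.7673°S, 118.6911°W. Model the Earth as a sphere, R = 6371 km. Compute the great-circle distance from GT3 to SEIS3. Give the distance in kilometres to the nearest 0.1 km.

Δφ = 4.4974°,  Δλ = -11.5179°
a = sin²(Δφ/2) + cos φ₁ cos φ₂ sin²(Δλ/2) = 0.003059
c = 2·arcsin(√a) = 0.110677 rad = 6.3413°
d = R·c = 6371 × 0.110677 = 705.1 km

705.1 km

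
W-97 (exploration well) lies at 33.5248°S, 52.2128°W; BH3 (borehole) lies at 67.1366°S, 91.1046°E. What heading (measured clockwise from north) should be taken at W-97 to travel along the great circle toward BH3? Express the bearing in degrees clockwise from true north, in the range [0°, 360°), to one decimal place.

166.1°

Δλ = 143.3174°
y = sin Δλ · cos φ₂ = 0.232104
x = cos φ₁ sin φ₂ − sin φ₁ cos φ₂ cos Δλ = -0.940240
θ = atan2(y, x) = 166.1334° → 166.1334° (mod 360°)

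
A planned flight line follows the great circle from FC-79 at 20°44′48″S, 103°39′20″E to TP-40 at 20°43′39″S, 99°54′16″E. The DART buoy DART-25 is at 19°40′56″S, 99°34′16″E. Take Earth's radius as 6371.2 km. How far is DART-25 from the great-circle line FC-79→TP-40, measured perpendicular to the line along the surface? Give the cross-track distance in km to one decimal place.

115.6 km

FC-79: φ = -20.74667°, λ = +103.65556°
TP-40: φ = -20.72750°, λ = +99.90444°
DART-25: φ = -19.68222°, λ = +99.57111°
δ₁₃ = central angle FC-79→DART-25 = 0.069425 rad  (haversine)
θ₁₃ = bearing FC-79→DART-25 = 284.808°,  θ₁₂ = bearing FC-79→TP-40 = 269.649°
dₓₜ = R·arcsin(sin δ₁₃ · sin(θ₁₃ − θ₁₂)) = 6371.2·arcsin(0.06937·sin(15.160°)) = 115.585 km
|dₓₜ| = 115.585 km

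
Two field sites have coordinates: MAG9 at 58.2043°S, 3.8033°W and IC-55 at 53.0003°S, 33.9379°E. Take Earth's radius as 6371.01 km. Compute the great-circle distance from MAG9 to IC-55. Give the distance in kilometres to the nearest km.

Δφ = 5.2040°,  Δλ = 37.7412°
a = sin²(Δφ/2) + cos φ₁ cos φ₂ sin²(Δλ/2) = 0.035231
c = 2·arcsin(√a) = 0.377639 rad = 21.6371°
d = R·c = 6371.01 × 0.377639 = 2405.9 km

2406 km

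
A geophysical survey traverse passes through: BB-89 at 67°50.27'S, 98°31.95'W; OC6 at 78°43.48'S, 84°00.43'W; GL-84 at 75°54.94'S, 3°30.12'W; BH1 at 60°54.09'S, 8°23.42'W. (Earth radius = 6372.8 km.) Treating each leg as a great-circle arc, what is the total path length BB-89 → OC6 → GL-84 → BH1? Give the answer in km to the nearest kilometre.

BB-89: φ = -67.83783°, λ = -98.53250°
OC6: φ = -78.72467°, λ = -84.00717°
GL-84: φ = -75.91567°, λ = -3.50200°
BH1: φ = -60.90150°, λ = -8.39033°
BB-89→OC6: c = 0.202113 rad, d = 1288.03 km
OC6→GL-84: c = 0.287109 rad, d = 1829.69 km
GL-84→BH1: c = 0.263703 rad, d = 1680.53 km
Total = 1288.03 + 1829.69 + 1680.53 = 4798.24 km

4798 km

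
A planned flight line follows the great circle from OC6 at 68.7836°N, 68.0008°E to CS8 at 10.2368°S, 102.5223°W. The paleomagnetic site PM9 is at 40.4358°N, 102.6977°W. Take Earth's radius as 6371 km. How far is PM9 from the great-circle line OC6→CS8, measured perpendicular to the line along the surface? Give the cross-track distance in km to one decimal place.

δ₁₃ = central angle OC6→PM9 = 1.231516 rad  (haversine)
θ₁₃ = bearing OC6→PM9 = 352.504°,  θ₁₂ = bearing OC6→CS8 = 349.089°
dₓₜ = R·arcsin(sin δ₁₃ · sin(θ₁₃ − θ₁₂)) = 6371·arcsin(0.94299·sin(3.415°)) = 358.037 km
|dₓₜ| = 358.037 km

358.0 km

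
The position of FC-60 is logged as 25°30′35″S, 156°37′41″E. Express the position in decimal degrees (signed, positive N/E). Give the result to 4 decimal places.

lat: 25.5097° S → -25.5097°
lon: 156.6281° E → +156.6281°

-25.5097°, +156.6281°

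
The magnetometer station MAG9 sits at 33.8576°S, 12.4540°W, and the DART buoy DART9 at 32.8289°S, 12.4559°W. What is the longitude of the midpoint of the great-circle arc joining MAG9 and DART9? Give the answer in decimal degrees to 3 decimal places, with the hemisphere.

Bx = cos φ₂ cos Δλ = 0.840293,  By = cos φ₂ sin Δλ = -0.000028
φₘ = atan2(sin φ₁ + sin φ₂, √((cos φ₁ + Bx)² + By²)) = -33.34325°
λₘ = λ₁ + atan2(By, cos φ₁ + Bx) = -12.45496°

12.455°W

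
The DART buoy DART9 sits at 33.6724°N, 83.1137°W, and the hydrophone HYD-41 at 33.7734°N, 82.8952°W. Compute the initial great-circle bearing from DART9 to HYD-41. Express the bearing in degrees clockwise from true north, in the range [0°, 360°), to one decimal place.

60.9°

Δλ = 0.2185°
y = sin Δλ · cos φ₂ = 0.003170
x = cos φ₁ sin φ₂ − sin φ₁ cos φ₂ cos Δλ = 0.001766
θ = atan2(y, x) = 60.8759° → 60.8759° (mod 360°)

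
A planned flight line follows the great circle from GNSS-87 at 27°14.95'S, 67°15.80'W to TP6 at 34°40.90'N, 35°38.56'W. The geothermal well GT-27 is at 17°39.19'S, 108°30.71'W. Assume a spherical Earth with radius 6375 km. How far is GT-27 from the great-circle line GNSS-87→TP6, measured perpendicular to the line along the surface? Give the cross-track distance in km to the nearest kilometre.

3976 km

GNSS-87: φ = -27.24917°, λ = -67.26333°
TP6: φ = +34.68167°, λ = -35.64267°
GT-27: φ = -17.65317°, λ = -108.51183°
δ₁₃ = central angle GNSS-87→GT-27 = 0.682829 rad  (haversine)
θ₁₃ = bearing GNSS-87→GT-27 = 275.314°,  θ₁₂ = bearing GNSS-87→TP6 = 27.549°
dₓₜ = R·arcsin(sin δ₁₃ · sin(θ₁₃ − θ₁₂)) = 6375·arcsin(0.63099·sin(247.765°)) = -3976.284 km
|dₓₜ| = 3976.284 km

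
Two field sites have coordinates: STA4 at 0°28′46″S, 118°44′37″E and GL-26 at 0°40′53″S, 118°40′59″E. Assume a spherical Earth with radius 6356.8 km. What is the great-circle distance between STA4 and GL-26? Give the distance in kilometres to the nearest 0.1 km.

23.4 km

STA4: φ = -0.47944°, λ = +118.74361°
GL-26: φ = -0.68139°, λ = +118.68306°
Δφ = -0.2019°,  Δλ = -0.0606°
a = sin²(Δφ/2) + cos φ₁ cos φ₂ sin²(Δλ/2) = 0.000003
c = 2·arcsin(√a) = 0.003680 rad = 0.2108°
d = R·c = 6356.8 × 0.003680 = 23.4 km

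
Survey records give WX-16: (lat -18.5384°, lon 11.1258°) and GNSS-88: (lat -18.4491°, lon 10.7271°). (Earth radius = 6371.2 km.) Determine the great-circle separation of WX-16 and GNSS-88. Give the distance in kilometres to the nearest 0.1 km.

Δφ = 0.0893°,  Δλ = -0.3987°
a = sin²(Δφ/2) + cos φ₁ cos φ₂ sin²(Δλ/2) = 0.000011
c = 2·arcsin(√a) = 0.006781 rad = 0.3885°
d = R·c = 6371.2 × 0.006781 = 43.2 km

43.2 km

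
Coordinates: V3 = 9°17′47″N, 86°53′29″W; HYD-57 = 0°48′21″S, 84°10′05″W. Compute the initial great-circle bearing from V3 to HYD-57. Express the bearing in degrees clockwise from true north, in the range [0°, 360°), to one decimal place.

V3: φ = +9.29639°, λ = -86.89139°
HYD-57: φ = -0.80583°, λ = -84.16806°
Δλ = 2.7233°
y = sin Δλ · cos φ₂ = 0.047509
x = cos φ₁ sin φ₂ − sin φ₁ cos φ₂ cos Δλ = -0.175222
θ = atan2(y, x) = 164.8300° → 164.8300° (mod 360°)

164.8°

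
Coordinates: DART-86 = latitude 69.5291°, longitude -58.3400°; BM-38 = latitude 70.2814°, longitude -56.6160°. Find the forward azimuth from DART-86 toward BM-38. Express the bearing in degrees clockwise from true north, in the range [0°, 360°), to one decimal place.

Δλ = 1.7240°
y = sin Δλ · cos φ₂ = 0.010151
x = cos φ₁ sin φ₂ − sin φ₁ cos φ₂ cos Δλ = 0.013273
θ = atan2(y, x) = 37.4078° → 37.4078° (mod 360°)

37.4°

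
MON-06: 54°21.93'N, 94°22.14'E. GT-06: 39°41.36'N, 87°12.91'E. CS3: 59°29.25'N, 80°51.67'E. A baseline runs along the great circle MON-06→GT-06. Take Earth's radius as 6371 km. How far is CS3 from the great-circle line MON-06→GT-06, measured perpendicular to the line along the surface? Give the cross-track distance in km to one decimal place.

939.2 km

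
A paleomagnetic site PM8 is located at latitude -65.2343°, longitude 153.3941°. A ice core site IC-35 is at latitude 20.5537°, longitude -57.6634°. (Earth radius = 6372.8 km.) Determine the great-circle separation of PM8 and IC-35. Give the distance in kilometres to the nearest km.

14560 km

Δφ = 85.7880°,  Δλ = 148.9425°
a = sin²(Δφ/2) + cos φ₁ cos φ₂ sin²(Δλ/2) = 0.827405
c = 2·arcsin(√a) = 2.284727 rad = 130.9052°
d = R·c = 6372.8 × 2.284727 = 14560.1 km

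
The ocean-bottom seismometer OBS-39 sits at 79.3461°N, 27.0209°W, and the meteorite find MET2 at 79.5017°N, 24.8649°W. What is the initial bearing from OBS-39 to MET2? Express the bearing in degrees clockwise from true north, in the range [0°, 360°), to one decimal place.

67.5°

Δλ = 2.1560°
y = sin Δλ · cos φ₂ = 0.006855
x = cos φ₁ sin φ₂ − sin φ₁ cos φ₂ cos Δλ = 0.002842
θ = atan2(y, x) = 67.4773° → 67.4773° (mod 360°)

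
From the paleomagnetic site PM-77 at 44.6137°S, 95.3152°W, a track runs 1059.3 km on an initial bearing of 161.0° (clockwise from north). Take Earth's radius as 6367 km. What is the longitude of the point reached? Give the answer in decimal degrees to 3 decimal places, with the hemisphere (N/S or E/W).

δ = d/R = 1059.3/6367 = 0.166373 rad
φ₂ = arcsin(sin φ₁ cos δ + cos φ₁ sin δ cos θ)
   = arcsin(-0.70232·0.98619 + 0.71186·0.16561·-0.94552) = -53.52260°
λ₂ = λ₁ + atan2(sin θ sin δ cos φ₁, cos δ − sin φ₁ sin φ₂) = -90.11183°

90.112°W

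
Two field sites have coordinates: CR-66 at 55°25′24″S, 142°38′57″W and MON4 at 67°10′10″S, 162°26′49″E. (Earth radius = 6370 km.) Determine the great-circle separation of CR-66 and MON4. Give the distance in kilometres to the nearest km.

CR-66: φ = -55.42333°, λ = -142.64917°
MON4: φ = -67.16944°, λ = +162.44694°
Δφ = -11.7461°,  Δλ = -54.9039°
a = sin²(Δφ/2) + cos φ₁ cos φ₂ sin²(Δλ/2) = 0.057268
c = 2·arcsin(√a) = 0.483304 rad = 27.6913°
d = R·c = 6370 × 0.483304 = 3078.6 km

3079 km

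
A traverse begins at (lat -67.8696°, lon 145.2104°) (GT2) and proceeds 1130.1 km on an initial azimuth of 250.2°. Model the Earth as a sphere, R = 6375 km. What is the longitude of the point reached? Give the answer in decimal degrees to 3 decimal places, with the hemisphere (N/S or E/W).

δ = d/R = 1130.1/6375 = 0.177271 rad
φ₂ = arcsin(sin φ₁ cos δ + cos φ₁ sin δ cos θ)
   = arcsin(-0.92633·0.98433 + 0.37672·0.17634·-0.33874) = -69.11775°
λ₂ = λ₁ + atan2(sin θ sin δ cos φ₁, cos δ − sin φ₁ sin φ₂) = 117.46937°

117.469°E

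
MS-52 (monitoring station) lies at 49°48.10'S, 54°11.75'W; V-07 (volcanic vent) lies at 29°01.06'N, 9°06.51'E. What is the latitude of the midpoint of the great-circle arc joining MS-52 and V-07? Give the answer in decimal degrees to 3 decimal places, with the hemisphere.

12.107°S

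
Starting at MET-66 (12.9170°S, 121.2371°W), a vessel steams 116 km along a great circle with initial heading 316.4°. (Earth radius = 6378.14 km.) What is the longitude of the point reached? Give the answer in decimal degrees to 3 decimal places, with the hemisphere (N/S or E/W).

δ = d/R = 116/6378.14 = 0.018187 rad
φ₂ = arcsin(sin φ₁ cos δ + cos φ₁ sin δ cos θ)
   = arcsin(-0.22354·0.99983 + 0.97469·0.01819·0.72417) = -12.16137°
λ₂ = λ₁ + atan2(sin θ sin δ cos φ₁, cos δ − sin φ₁ sin φ₂) = -121.97219°

121.972°W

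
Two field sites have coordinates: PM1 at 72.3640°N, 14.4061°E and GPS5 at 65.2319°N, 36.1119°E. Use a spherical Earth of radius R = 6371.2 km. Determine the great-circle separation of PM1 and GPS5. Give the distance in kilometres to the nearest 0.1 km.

1167.3 km

Δφ = -7.1321°,  Δλ = 21.7058°
a = sin²(Δφ/2) + cos φ₁ cos φ₂ sin²(Δλ/2) = 0.008369
c = 2·arcsin(√a) = 0.183217 rad = 10.4975°
d = R·c = 6371.2 × 0.183217 = 1167.3 km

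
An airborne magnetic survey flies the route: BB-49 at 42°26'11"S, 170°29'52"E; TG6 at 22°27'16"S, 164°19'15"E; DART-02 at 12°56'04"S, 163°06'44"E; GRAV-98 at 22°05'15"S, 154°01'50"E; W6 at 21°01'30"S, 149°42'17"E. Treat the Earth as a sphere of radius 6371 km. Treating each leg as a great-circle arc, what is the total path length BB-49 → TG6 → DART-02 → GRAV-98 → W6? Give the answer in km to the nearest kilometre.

5224 km

BB-49: φ = -42.43639°, λ = +170.49778°
TG6: φ = -22.45444°, λ = +164.32083°
DART-02: φ = -12.93444°, λ = +163.11222°
GRAV-98: φ = -22.08750°, λ = +154.03056°
W6: φ = -21.02500°, λ = +149.70472°
BB-49→TG6: c = 0.360160 rad, d = 2294.58 km
TG6→DART-02: c = 0.167363 rad, d = 1066.27 km
DART-02→GRAV-98: c = 0.219777 rad, d = 1400.20 km
GRAV-98→W6: c = 0.072623 rad, d = 462.68 km
Total = 2294.58 + 1066.27 + 1400.20 + 462.68 = 5223.73 km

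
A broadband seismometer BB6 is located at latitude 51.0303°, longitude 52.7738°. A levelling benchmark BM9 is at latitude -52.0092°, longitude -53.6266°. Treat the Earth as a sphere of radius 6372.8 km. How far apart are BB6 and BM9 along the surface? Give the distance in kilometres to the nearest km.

15152 km

Δφ = -103.0395°,  Δλ = -106.4004°
a = sin²(Δφ/2) + cos φ₁ cos φ₂ sin²(Δλ/2) = 0.861020
c = 2·arcsin(√a) = 2.377542 rad = 136.2231°
d = R·c = 6372.8 × 2.377542 = 15151.6 km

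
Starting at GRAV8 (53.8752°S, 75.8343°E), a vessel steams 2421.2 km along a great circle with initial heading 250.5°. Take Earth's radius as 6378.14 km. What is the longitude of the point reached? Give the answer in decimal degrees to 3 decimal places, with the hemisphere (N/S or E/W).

δ = d/R = 2421.2/6378.14 = 0.379609 rad
φ₂ = arcsin(sin φ₁ cos δ + cos φ₁ sin δ cos θ)
   = arcsin(-0.80773·0.92881 + 0.58955·0.37056·-0.33381) = -55.40193°
λ₂ = λ₁ + atan2(sin θ sin δ cos φ₁, cos δ − sin φ₁ sin φ₂) = 37.87010°

37.870°E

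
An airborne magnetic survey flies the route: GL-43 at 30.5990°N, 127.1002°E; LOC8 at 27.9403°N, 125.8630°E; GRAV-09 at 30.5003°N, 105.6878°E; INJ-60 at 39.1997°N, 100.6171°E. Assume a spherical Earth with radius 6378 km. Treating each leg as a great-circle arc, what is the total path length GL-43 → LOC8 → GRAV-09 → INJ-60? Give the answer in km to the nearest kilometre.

GL-43→LOC8: c = 0.050079 rad, d = 319.41 km
LOC8→GRAV-09: c = 0.310120 rad, d = 1977.94 km
GRAV-09→INJ-60: c = 0.168232 rad, d = 1072.99 km
Total = 319.41 + 1977.94 + 1072.99 = 3370.33 km

3370 km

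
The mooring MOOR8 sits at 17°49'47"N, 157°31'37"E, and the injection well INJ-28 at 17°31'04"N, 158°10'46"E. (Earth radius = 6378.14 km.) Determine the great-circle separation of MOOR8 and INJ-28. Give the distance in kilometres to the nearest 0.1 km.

MOOR8: φ = +17.82972°, λ = +157.52694°
INJ-28: φ = +17.51778°, λ = +158.17944°
Δφ = -0.3119°,  Δλ = 0.6525°
a = sin²(Δφ/2) + cos φ₁ cos φ₂ sin²(Δλ/2) = 0.000037
c = 2·arcsin(√a) = 0.012140 rad = 0.6956°
d = R·c = 6378.14 × 0.012140 = 77.4 km

77.4 km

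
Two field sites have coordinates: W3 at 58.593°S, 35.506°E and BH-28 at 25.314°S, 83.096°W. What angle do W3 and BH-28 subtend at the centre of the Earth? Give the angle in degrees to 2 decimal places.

81.99°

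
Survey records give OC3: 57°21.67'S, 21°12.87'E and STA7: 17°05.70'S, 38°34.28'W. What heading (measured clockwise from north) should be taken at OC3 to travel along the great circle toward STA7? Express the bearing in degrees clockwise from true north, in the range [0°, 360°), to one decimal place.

286.6°

OC3: φ = -57.36117°, λ = +21.21450°
STA7: φ = -17.09500°, λ = -38.57133°
Δλ = -59.7858°
y = sin Δλ · cos φ₂ = -0.825971
x = cos φ₁ sin φ₂ − sin φ₁ cos φ₂ cos Δλ = 0.246501
θ = atan2(y, x) = -73.3829° → 286.6171° (mod 360°)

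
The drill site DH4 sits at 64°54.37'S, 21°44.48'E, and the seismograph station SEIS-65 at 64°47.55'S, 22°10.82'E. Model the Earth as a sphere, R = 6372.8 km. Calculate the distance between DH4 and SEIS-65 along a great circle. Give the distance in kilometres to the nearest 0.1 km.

24.3 km

DH4: φ = -64.90617°, λ = +21.74133°
SEIS-65: φ = -64.79250°, λ = +22.18033°
Δφ = 0.1137°,  Δλ = 0.4390°
a = sin²(Δφ/2) + cos φ₁ cos φ₂ sin²(Δλ/2) = 0.000004
c = 2·arcsin(√a) = 0.003813 rad = 0.2185°
d = R·c = 6372.8 × 0.003813 = 24.3 km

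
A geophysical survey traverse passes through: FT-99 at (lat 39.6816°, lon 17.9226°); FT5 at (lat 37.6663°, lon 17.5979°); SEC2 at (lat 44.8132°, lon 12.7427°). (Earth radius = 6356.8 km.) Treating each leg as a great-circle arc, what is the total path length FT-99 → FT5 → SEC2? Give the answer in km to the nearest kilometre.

1115 km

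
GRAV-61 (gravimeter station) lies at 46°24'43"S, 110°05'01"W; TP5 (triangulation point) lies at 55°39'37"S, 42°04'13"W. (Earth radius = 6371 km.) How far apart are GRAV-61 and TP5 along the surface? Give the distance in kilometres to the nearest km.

4665 km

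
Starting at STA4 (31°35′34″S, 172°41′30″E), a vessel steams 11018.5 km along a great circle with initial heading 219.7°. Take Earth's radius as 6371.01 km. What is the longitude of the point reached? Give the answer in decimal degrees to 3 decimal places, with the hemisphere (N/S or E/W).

STA4: φ = -31.59278°, λ = +172.69167°
δ = d/R = 11018.5/6371.01 = 1.729475 rad
φ₂ = arcsin(sin φ₁ cos δ + cos φ₁ sin δ cos θ)
   = arcsin(-0.52388·-0.15801 + 0.85179·0.98744·-0.76940) = -34.35758°
λ₂ = λ₁ + atan2(sin θ sin δ cos φ₁, cos δ − sin φ₁ sin φ₂) = 42.51374°

42.514°E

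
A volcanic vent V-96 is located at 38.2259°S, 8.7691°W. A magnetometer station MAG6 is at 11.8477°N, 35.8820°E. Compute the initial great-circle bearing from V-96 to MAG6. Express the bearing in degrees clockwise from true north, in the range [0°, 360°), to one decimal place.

49.3°

Δλ = 44.6511°
y = sin Δλ · cos φ₂ = 0.687816
x = cos φ₁ sin φ₂ − sin φ₁ cos φ₂ cos Δλ = 0.592098
θ = atan2(y, x) = 49.2769° → 49.2769° (mod 360°)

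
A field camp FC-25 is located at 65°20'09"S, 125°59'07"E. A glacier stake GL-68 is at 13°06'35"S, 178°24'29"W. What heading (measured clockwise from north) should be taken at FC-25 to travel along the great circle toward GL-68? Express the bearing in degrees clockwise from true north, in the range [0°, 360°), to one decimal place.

63.2°

FC-25: φ = -65.33583°, λ = +125.98528°
GL-68: φ = -13.10972°, λ = -178.40806°
Δλ = 55.6067°
y = sin Δλ · cos φ₂ = 0.803673
x = cos φ₁ sin φ₂ − sin φ₁ cos φ₂ cos Δλ = 0.405308
θ = atan2(y, x) = 63.2373° → 63.2373° (mod 360°)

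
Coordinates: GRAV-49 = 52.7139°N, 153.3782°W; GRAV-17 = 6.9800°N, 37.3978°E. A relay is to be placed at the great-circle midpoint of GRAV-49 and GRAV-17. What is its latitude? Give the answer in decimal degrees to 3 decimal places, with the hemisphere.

Bx = cos φ₂ cos Δλ = -0.975085,  By = cos φ₂ sin Δλ = -0.185584
φₘ = atan2(sin φ₁ + sin φ₂, √((cos φ₁ + Bx)² + By²)) = 65.74188°
λₘ = λ₁ + atan2(By, cos φ₁ + Bx) = 53.30333°

65.742°N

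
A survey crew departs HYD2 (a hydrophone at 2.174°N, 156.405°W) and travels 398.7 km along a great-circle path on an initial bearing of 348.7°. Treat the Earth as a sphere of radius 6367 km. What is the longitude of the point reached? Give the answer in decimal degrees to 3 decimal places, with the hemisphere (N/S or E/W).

157.111°W

δ = d/R = 398.7/6367 = 0.062620 rad
φ₂ = arcsin(sin φ₁ cos δ + cos φ₁ sin δ cos θ)
   = arcsin(0.03793·0.99804 + 0.99928·0.06258·0.98061) = 5.69204°
λ₂ = λ₁ + atan2(sin θ sin δ cos φ₁, cos δ − sin φ₁ sin φ₂) = -157.11106°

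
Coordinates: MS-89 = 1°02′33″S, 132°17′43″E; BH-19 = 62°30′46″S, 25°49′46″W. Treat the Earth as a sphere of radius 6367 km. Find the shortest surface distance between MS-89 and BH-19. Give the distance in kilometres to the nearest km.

MS-89: φ = -1.04250°, λ = +132.29528°
BH-19: φ = -62.51278°, λ = -25.82944°
Δφ = -61.4703°,  Δλ = -158.1247°
a = sin²(Δφ/2) + cos φ₁ cos φ₂ sin²(Δλ/2) = 0.706053
c = 2·arcsin(√a) = 1.995561 rad = 114.3372°
d = R·c = 6367 × 1.995561 = 12705.7 km

12706 km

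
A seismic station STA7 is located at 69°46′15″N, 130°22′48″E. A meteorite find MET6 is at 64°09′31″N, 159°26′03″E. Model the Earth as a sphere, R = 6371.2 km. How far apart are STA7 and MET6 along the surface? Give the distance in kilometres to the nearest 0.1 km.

STA7: φ = +69.77083°, λ = +130.38000°
MET6: φ = +64.15861°, λ = +159.43417°
Δφ = -5.6122°,  Δλ = 29.0542°
a = sin²(Δφ/2) + cos φ₁ cos φ₂ sin²(Δλ/2) = 0.011880
c = 2·arcsin(√a) = 0.218423 rad = 12.5147°
d = R·c = 6371.2 × 0.218423 = 1391.6 km

1391.6 km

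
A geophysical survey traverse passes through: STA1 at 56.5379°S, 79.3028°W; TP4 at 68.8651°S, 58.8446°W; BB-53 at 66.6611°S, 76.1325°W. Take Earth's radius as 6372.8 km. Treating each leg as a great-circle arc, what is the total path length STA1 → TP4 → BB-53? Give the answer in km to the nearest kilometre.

2470 km

STA1→TP4: c = 0.267613 rad, d = 1705.44 km
TP4→BB-53: c = 0.120013 rad, d = 764.82 km
Total = 1705.44 + 764.82 = 2470.27 km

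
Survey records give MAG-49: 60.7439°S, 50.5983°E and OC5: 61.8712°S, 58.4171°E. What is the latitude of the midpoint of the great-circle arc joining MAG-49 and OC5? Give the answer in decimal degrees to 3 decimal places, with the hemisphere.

61.364°S

Bx = cos φ₂ cos Δλ = 0.467072,  By = cos φ₂ sin Δλ = 0.064137
φₘ = atan2(sin φ₁ + sin φ₂, √((cos φ₁ + Bx)² + By²)) = -61.36371°
λₘ = λ₁ + atan2(By, cos φ₁ + Bx) = 54.43732°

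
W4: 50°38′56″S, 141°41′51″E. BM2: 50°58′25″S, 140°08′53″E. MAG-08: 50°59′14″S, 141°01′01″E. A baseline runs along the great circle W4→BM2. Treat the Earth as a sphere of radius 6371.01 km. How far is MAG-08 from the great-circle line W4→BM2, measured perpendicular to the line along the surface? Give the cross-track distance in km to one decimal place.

W4: φ = -50.64889°, λ = +141.69750°
BM2: φ = -50.97361°, λ = +140.14806°
MAG-08: φ = -50.98722°, λ = +141.01694°
δ₁₃ = central angle W4→MAG-08 = 0.009549 rad  (haversine)
θ₁₃ = bearing W4→MAG-08 = 231.538°,  θ₁₂ = bearing W4→BM2 = 251.052°
dₓₜ = R·arcsin(sin δ₁₃ · sin(θ₁₃ − θ₁₂)) = 6371.01·arcsin(0.00955·sin(-19.514°)) = -20.321 km
|dₓₜ| = 20.321 km

20.3 km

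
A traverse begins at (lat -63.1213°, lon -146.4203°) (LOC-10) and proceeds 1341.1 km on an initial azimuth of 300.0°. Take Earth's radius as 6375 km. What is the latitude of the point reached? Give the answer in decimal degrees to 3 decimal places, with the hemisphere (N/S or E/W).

δ = d/R = 1341.1/6375 = 0.210369 rad
φ₂ = arcsin(sin φ₁ cos δ + cos φ₁ sin δ cos θ)
   = arcsin(-0.89197·0.97795 + 0.45210·0.20882·0.50000) = -55.59835°
λ₂ = λ₁ + atan2(sin θ sin δ cos φ₁, cos δ − sin φ₁ sin φ₂) = -165.08823°

55.598°S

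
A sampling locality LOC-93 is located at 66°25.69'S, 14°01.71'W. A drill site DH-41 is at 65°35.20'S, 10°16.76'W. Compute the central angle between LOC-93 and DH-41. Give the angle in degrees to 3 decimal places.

LOC-93: φ = -66.42817°, λ = -14.02850°
DH-41: φ = -65.58667°, λ = -10.27933°
Δφ = 0.8415°,  Δλ = 3.7492°
a = sin²(Δφ/2) + cos φ₁ cos φ₂ sin²(Δλ/2) = 0.000231
c = 2·arcsin(√a) = 0.030385 rad = 1.7409°

1.741°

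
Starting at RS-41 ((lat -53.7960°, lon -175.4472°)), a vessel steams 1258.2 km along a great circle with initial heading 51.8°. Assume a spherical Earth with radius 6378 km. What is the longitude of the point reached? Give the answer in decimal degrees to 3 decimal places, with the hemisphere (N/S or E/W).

162.630°W

δ = d/R = 1258.2/6378 = 0.197272 rad
φ₂ = arcsin(sin φ₁ cos δ + cos φ₁ sin δ cos θ)
   = arcsin(-0.80692·0.98060 + 0.59066·0.19599·0.61841) = -46.02788°
λ₂ = λ₁ + atan2(sin θ sin δ cos φ₁, cos δ − sin φ₁ sin φ₂) = -162.63019°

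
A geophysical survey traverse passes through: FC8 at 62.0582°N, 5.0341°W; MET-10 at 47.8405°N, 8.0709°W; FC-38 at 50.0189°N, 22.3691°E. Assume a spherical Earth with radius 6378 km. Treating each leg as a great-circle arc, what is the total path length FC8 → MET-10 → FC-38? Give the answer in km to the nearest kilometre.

3818 km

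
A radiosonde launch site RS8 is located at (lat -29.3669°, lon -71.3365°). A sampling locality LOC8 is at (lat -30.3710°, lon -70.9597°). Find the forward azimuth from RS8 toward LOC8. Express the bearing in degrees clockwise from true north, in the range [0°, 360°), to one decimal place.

162.1°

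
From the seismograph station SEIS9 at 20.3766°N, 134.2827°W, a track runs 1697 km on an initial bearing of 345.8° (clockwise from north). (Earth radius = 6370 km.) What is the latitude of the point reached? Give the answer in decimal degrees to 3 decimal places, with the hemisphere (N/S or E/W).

35.111°N

δ = d/R = 1697/6370 = 0.266405 rad
φ₂ = arcsin(sin φ₁ cos δ + cos φ₁ sin δ cos θ)
   = arcsin(0.34819·0.96472 + 0.93742·0.26326·0.96945) = 35.11061°
λ₂ = λ₁ + atan2(sin θ sin δ cos φ₁, cos δ − sin φ₁ sin φ₂) = -138.81066°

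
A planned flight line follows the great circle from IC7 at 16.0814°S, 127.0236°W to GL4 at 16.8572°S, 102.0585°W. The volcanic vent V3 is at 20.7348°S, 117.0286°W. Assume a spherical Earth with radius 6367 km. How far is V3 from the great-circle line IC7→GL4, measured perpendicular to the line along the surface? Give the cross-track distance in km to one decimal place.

441.9 km

δ₁₃ = central angle IC7→V3 = 0.184298 rad  (haversine)
θ₁₃ = bearing IC7→V3 = 117.656°,  θ₁₂ = bearing IC7→GL4 = 95.418°
dₓₜ = R·arcsin(sin δ₁₃ · sin(θ₁₃ − θ₁₂)) = 6367·arcsin(0.18326·sin(22.238°)) = 441.930 km
|dₓₜ| = 441.930 km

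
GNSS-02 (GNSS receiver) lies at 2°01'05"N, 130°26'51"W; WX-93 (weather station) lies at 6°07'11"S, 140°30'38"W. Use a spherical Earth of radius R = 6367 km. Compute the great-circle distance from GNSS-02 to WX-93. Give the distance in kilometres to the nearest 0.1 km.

1436.9 km

GNSS-02: φ = +2.01806°, λ = -130.44750°
WX-93: φ = -6.11972°, λ = -140.51056°
Δφ = -8.1378°,  Δλ = -10.0631°
a = sin²(Δφ/2) + cos φ₁ cos φ₂ sin²(Δλ/2) = 0.012678
c = 2·arcsin(√a) = 0.225673 rad = 12.9301°
d = R·c = 6367 × 0.225673 = 1436.9 km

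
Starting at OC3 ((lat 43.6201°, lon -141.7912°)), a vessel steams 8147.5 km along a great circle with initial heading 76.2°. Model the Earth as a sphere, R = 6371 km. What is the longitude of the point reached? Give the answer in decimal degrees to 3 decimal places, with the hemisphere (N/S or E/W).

54.916°W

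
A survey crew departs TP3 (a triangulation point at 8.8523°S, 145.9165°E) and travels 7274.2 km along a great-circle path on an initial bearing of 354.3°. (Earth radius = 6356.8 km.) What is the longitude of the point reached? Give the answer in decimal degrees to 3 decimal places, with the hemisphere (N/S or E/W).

δ = d/R = 7274.2/6356.8 = 1.144318 rad
φ₂ = arcsin(sin φ₁ cos δ + cos φ₁ sin δ cos θ)
   = arcsin(-0.15389·0.41367 + 0.98809·0.91043·0.99506) = 56.25078°
λ₂ = λ₁ + atan2(sin θ sin δ cos φ₁, cos δ − sin φ₁ sin φ₂) = 136.54929°

136.549°E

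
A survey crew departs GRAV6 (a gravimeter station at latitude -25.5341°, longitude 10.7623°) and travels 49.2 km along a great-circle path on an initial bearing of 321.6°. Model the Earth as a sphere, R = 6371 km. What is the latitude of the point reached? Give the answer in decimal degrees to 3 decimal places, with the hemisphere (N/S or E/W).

δ = d/R = 49.2/6371 = 0.007722 rad
φ₂ = arcsin(sin φ₁ cos δ + cos φ₁ sin δ cos θ)
   = arcsin(-0.43105·0.99997 + 0.90233·0.00772·0.78369) = -25.18703°
λ₂ = λ₁ + atan2(sin θ sin δ cos φ₁, cos δ − sin φ₁ sin φ₂) = 10.45859°

25.187°S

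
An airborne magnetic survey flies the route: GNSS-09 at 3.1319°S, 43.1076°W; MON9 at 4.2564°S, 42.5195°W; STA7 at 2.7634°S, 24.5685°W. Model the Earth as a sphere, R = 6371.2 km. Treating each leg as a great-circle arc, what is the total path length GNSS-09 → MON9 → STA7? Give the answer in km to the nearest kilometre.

2140 km

GNSS-09→MON9: c = 0.022138 rad, d = 141.05 km
MON9→STA7: c = 0.313786 rad, d = 1999.20 km
Total = 141.05 + 1999.20 = 2140.24 km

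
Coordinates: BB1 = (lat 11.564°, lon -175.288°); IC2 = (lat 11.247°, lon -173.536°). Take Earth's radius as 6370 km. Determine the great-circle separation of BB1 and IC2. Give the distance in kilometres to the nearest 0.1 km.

194.2 km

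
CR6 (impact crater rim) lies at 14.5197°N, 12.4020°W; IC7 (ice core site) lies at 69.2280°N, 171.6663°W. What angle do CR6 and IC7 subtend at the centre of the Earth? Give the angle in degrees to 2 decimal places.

94.97°

Δφ = 54.7083°,  Δλ = -159.2643°
a = sin²(Δφ/2) + cos φ₁ cos φ₂ sin²(Δλ/2) = 0.543334
c = 2·arcsin(√a) = 1.657573 rad = 94.9719°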